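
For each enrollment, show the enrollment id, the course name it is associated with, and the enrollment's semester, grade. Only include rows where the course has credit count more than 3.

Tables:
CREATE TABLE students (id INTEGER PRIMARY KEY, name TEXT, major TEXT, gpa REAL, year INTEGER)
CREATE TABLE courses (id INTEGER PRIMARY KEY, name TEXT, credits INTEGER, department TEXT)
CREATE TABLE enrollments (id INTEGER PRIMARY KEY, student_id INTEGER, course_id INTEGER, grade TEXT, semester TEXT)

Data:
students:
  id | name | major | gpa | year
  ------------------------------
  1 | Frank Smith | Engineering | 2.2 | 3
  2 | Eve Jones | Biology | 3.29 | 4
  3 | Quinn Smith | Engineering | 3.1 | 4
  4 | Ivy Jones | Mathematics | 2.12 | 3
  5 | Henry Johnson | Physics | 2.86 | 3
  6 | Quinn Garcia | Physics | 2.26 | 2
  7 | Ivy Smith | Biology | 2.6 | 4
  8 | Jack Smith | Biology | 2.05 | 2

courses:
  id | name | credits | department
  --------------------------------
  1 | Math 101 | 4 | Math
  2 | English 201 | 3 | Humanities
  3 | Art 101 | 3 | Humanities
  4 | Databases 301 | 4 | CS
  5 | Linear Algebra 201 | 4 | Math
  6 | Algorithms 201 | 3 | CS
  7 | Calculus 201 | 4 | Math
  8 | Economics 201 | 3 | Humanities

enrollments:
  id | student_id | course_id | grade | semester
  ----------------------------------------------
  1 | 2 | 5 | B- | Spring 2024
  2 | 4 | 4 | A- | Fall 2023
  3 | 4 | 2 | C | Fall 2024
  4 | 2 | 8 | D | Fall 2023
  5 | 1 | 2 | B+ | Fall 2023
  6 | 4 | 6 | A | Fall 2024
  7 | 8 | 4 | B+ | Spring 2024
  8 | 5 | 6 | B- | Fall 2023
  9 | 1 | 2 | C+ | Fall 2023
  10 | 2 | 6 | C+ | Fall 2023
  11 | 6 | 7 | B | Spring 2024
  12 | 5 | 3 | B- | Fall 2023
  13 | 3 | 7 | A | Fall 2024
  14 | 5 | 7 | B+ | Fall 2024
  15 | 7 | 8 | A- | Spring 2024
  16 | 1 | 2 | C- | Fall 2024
SELECT c.id, p.name AS course, c.semester, c.grade FROM enrollments c JOIN courses p ON c.course_id = p.id WHERE p.credits > 3

Execution result:
id | course | semester | grade
1 | Linear Algebra 201 | Spring 2024 | B-
2 | Databases 301 | Fall 2023 | A-
7 | Databases 301 | Spring 2024 | B+
11 | Calculus 201 | Spring 2024 | B
13 | Calculus 201 | Fall 2024 | A
14 | Calculus 201 | Fall 2024 | B+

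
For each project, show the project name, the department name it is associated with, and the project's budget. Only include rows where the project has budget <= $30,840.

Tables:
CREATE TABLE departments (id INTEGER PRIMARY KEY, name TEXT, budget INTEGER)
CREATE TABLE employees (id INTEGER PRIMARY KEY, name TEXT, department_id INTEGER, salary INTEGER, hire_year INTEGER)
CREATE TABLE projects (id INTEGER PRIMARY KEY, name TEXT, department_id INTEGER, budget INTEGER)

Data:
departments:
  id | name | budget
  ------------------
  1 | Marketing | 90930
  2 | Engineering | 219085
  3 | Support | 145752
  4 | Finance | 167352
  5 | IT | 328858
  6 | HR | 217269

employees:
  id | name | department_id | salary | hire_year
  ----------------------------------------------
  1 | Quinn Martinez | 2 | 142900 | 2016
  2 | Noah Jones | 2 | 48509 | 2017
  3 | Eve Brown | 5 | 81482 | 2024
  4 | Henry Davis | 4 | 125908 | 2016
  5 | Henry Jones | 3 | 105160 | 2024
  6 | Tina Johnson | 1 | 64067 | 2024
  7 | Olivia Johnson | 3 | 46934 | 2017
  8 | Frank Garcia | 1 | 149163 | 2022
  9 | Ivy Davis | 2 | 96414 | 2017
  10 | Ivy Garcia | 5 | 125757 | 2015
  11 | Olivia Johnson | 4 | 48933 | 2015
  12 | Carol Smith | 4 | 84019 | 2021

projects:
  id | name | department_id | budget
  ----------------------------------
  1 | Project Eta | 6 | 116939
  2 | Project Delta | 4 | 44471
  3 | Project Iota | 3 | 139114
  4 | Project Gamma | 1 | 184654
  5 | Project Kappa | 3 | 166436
SELECT c.name, p.name AS department, c.budget FROM projects c JOIN departments p ON c.department_id = p.id WHERE c.budget <= 30840

Execution result:
(no rows)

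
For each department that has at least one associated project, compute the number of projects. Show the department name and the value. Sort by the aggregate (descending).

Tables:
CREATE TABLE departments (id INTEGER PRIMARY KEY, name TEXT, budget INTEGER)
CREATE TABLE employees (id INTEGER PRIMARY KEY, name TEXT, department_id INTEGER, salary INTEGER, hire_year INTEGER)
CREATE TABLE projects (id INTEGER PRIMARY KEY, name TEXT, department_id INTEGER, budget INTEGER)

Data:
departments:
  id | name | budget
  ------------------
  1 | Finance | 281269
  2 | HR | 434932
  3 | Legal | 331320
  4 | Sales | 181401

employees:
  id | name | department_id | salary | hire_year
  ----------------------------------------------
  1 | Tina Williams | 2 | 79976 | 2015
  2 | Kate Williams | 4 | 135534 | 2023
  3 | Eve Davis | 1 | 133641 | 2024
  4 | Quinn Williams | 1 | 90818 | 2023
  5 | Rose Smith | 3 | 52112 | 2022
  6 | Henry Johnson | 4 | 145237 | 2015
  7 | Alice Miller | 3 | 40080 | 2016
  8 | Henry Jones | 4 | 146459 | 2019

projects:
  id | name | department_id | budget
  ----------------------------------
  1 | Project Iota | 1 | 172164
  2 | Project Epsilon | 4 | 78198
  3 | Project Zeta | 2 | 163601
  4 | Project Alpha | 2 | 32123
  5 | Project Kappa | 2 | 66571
SELECT p.name, COUNT(*) AS n FROM projects c JOIN departments p ON c.department_id = p.id GROUP BY p.id, p.name ORDER BY n DESC

Execution result:
name | n
HR | 3
Finance | 1
Sales | 1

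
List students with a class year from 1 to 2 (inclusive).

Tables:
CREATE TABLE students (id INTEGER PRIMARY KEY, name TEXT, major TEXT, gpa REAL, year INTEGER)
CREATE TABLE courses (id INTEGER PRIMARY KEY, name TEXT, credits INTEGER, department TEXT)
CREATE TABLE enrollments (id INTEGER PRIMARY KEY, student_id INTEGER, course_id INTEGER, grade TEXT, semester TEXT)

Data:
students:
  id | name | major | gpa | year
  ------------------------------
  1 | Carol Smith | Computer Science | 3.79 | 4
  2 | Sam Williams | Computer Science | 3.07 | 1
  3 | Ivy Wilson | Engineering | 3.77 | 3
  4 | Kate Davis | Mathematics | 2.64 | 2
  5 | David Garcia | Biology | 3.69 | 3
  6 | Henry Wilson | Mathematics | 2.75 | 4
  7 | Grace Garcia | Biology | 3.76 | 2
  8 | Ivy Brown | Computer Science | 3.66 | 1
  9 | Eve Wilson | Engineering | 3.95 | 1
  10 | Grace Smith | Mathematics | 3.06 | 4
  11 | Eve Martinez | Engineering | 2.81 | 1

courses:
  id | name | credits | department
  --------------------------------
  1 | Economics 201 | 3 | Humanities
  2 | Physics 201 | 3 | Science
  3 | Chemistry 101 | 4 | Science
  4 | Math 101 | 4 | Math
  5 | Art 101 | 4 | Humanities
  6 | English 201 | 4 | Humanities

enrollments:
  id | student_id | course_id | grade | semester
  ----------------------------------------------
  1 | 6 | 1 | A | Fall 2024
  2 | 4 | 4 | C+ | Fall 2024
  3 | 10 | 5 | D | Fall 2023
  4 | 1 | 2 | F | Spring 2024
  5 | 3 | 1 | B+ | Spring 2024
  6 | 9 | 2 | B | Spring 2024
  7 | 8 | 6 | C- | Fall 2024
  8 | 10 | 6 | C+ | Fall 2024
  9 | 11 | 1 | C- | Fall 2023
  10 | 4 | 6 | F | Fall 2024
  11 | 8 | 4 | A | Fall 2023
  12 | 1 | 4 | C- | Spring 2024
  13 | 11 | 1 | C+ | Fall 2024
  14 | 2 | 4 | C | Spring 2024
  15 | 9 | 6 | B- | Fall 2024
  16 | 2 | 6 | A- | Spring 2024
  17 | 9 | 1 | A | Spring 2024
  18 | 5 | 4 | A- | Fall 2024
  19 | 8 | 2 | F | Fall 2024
SELECT name, year FROM students WHERE year BETWEEN 1 AND 2

Execution result:
name | year
Sam Williams | 1
Kate Davis | 2
Grace Garcia | 2
Ivy Brown | 1
Eve Wilson | 1
Eve Martinez | 1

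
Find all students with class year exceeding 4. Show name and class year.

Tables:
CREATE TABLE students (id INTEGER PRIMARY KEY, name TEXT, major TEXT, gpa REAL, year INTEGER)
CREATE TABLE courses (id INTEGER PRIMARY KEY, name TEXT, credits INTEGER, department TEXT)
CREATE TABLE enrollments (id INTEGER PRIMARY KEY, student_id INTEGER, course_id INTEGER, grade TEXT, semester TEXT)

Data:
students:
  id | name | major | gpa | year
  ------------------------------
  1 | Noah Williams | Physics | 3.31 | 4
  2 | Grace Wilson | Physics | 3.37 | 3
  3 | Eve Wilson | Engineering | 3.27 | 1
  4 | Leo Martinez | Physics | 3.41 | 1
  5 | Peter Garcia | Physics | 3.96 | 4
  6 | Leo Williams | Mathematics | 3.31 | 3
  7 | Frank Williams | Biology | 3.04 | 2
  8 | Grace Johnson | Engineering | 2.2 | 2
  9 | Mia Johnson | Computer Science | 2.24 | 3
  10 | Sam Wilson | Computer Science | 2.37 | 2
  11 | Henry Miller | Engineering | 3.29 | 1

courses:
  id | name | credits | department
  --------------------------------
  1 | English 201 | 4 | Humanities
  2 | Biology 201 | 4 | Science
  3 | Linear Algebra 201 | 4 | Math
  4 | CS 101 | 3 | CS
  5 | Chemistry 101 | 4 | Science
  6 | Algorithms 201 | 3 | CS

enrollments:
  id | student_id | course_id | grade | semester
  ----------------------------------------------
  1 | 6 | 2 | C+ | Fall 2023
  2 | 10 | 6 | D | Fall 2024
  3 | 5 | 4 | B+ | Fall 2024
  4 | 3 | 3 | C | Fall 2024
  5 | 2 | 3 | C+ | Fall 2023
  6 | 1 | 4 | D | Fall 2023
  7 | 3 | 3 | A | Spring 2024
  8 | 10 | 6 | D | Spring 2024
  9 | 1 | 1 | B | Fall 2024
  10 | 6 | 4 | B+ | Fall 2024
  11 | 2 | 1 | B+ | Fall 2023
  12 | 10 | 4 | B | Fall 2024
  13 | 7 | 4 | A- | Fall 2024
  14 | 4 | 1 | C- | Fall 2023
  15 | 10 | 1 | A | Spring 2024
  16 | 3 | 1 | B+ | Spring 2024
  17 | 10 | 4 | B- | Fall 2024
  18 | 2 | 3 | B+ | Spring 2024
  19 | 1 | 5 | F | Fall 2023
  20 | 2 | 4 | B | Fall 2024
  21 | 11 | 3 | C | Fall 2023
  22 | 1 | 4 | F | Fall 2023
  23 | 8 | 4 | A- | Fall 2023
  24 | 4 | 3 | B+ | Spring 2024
SELECT name, year FROM students WHERE year > 4

Execution result:
(no rows)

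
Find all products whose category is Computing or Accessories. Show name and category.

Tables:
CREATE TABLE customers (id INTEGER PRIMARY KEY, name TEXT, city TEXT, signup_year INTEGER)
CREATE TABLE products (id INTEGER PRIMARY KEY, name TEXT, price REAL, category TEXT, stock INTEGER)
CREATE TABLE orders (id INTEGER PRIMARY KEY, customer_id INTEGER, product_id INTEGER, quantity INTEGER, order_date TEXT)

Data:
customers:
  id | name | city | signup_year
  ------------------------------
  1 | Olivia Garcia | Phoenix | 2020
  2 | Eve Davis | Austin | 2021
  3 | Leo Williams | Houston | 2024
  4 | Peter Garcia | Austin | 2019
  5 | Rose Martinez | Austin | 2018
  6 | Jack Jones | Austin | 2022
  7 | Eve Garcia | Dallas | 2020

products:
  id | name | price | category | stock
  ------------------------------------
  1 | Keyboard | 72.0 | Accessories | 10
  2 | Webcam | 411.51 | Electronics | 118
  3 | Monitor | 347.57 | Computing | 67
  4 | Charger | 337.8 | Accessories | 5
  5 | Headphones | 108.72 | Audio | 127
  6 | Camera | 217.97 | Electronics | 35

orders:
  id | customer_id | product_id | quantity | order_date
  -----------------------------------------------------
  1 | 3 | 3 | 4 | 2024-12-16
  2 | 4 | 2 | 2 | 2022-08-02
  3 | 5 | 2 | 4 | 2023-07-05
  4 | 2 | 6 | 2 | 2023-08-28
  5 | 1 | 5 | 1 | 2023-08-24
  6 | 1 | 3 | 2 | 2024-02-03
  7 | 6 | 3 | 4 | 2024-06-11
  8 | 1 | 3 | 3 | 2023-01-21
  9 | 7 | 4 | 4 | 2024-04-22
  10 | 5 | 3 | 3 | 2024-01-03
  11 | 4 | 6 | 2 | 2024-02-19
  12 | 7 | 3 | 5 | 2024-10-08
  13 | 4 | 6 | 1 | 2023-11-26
SELECT name, category FROM products WHERE category IN ('Computing', 'Accessories')

Execution result:
name | category
Keyboard | Accessories
Monitor | Computing
Charger | Accessories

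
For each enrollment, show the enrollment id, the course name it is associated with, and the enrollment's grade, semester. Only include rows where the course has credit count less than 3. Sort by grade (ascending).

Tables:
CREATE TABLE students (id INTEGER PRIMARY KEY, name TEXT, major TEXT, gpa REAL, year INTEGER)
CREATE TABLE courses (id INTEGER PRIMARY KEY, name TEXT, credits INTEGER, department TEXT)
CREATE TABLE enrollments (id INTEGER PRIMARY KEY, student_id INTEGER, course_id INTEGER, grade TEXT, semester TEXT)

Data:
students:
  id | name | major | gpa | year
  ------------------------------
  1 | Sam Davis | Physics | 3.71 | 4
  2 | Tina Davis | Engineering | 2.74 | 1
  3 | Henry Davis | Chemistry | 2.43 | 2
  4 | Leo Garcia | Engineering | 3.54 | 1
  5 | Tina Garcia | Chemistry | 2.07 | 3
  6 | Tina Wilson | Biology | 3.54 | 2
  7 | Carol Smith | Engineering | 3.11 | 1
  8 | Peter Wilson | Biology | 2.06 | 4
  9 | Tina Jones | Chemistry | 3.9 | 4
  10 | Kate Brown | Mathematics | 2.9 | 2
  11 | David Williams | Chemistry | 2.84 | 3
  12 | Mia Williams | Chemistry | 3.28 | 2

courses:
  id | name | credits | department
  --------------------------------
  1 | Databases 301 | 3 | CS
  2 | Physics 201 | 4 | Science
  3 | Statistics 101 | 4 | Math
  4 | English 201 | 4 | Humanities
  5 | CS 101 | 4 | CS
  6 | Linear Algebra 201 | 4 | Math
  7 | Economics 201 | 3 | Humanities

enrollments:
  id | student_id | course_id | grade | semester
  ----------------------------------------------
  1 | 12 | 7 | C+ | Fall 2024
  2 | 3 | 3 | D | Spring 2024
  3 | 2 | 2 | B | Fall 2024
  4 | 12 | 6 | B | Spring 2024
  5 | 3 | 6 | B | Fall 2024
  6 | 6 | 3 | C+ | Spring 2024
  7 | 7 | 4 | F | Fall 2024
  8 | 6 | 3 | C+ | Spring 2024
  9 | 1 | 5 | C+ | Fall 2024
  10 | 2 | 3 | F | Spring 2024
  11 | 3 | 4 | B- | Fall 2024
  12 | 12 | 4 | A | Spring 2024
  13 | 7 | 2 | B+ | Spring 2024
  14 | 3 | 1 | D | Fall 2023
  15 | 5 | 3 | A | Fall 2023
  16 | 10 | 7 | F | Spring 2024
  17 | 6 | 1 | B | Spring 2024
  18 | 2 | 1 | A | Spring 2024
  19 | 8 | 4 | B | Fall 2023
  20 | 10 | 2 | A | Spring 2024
SELECT c.id, p.name AS course, c.grade, c.semester FROM enrollments c JOIN courses p ON c.course_id = p.id WHERE p.credits < 3 ORDER BY c.grade ASC

Execution result:
(no rows)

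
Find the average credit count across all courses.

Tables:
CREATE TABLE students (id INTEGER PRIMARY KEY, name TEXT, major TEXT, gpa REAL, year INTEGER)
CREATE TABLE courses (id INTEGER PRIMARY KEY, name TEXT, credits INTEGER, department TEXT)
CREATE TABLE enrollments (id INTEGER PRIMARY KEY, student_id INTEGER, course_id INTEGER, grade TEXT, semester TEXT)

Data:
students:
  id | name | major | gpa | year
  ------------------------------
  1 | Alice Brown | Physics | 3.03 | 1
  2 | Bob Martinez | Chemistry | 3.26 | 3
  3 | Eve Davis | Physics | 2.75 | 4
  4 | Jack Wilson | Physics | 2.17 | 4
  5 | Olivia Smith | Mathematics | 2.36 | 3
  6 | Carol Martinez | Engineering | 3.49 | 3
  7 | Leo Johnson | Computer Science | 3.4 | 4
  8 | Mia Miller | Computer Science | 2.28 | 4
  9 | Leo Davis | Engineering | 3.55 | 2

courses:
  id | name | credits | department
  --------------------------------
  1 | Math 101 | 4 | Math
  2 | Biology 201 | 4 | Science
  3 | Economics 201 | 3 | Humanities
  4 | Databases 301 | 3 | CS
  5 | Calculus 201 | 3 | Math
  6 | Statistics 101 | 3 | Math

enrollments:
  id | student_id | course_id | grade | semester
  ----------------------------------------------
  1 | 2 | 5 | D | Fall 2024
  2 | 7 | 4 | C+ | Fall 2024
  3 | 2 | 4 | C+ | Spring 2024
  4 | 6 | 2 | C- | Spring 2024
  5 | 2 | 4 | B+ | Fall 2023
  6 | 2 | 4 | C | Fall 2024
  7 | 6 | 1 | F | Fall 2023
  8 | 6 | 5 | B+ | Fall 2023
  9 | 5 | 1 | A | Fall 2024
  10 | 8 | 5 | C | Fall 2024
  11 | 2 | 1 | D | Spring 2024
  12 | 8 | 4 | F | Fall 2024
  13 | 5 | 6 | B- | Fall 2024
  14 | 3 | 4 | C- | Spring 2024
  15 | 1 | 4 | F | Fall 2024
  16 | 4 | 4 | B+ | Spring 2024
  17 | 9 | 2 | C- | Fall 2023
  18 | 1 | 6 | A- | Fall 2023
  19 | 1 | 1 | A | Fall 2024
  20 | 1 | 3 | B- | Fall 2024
SELECT AVG(credits) FROM courses

Execution result:
3.33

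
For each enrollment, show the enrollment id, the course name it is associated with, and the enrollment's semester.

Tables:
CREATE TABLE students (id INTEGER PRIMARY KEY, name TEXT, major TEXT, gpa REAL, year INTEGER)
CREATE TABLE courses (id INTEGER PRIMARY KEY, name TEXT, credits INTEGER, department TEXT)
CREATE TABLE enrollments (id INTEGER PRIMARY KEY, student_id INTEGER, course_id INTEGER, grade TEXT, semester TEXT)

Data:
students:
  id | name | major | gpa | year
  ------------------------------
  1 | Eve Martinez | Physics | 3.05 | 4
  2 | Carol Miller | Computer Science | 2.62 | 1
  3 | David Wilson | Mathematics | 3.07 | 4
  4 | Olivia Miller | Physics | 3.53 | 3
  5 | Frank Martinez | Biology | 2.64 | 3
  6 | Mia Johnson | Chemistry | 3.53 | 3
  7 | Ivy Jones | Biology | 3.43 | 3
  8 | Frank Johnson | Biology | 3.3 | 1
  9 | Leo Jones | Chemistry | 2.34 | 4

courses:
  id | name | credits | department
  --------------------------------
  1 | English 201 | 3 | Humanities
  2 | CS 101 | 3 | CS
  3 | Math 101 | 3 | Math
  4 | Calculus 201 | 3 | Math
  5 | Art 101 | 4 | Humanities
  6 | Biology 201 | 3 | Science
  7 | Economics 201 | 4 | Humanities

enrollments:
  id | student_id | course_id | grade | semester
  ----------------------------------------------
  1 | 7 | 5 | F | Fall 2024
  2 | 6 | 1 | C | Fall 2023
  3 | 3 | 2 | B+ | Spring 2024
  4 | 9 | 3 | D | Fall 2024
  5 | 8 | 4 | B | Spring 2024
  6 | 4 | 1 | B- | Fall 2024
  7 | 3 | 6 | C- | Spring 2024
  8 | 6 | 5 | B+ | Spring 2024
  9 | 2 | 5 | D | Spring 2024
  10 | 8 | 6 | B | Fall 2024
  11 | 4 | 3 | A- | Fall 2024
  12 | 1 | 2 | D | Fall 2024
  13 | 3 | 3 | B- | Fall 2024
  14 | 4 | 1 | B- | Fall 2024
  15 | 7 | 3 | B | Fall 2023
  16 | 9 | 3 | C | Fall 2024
SELECT c.id, p.name AS course, c.semester FROM enrollments c JOIN courses p ON c.course_id = p.id

Execution result:
id | course | semester
1 | Art 101 | Fall 2024
2 | English 201 | Fall 2023
3 | CS 101 | Spring 2024
4 | Math 101 | Fall 2024
5 | Calculus 201 | Spring 2024
6 | English 201 | Fall 2024
7 | Biology 201 | Spring 2024
8 | Art 101 | Spring 2024
9 | Art 101 | Spring 2024
10 | Biology 201 | Fall 2024
11 | Math 101 | Fall 2024
12 | CS 101 | Fall 2024
13 | Math 101 | Fall 2024
14 | English 201 | Fall 2024
15 | Math 101 | Fall 2023
16 | Math 101 | Fall 2024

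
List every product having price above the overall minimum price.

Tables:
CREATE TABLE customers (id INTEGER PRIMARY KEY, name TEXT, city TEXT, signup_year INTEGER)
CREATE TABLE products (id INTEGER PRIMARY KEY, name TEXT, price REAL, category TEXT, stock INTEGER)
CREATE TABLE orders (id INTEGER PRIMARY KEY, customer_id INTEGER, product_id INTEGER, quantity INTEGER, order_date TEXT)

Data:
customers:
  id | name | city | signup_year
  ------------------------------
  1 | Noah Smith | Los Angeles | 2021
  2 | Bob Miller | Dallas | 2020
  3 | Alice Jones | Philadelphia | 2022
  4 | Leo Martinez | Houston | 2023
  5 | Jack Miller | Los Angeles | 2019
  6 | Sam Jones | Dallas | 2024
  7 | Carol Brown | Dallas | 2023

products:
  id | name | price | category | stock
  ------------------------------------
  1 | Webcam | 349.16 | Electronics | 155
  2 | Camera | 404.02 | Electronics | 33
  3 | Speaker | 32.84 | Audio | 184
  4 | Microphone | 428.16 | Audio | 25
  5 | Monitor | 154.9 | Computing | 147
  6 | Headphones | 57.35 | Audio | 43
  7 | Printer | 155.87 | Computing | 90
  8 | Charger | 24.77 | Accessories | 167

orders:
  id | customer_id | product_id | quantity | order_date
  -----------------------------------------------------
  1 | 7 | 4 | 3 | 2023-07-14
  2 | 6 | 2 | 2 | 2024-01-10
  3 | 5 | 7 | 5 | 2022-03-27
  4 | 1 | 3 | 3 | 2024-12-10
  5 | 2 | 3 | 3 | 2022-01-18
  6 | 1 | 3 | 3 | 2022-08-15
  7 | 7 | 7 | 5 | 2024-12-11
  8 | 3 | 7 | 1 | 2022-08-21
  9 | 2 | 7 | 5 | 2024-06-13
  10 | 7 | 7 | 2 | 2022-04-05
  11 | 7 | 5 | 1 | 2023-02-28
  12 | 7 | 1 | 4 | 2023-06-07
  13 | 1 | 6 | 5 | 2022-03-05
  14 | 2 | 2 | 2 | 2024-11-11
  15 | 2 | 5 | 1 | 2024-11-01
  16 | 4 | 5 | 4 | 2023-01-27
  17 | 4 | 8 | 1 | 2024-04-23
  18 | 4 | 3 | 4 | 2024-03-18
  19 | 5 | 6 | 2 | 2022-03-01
SELECT name, price FROM products WHERE price > (SELECT MIN(price) FROM products)

Execution result:
name | price
Webcam | 349.16
Camera | 404.02
Speaker | 32.84
Microphone | 428.16
Monitor | 154.90
Headphones | 57.35
Printer | 155.87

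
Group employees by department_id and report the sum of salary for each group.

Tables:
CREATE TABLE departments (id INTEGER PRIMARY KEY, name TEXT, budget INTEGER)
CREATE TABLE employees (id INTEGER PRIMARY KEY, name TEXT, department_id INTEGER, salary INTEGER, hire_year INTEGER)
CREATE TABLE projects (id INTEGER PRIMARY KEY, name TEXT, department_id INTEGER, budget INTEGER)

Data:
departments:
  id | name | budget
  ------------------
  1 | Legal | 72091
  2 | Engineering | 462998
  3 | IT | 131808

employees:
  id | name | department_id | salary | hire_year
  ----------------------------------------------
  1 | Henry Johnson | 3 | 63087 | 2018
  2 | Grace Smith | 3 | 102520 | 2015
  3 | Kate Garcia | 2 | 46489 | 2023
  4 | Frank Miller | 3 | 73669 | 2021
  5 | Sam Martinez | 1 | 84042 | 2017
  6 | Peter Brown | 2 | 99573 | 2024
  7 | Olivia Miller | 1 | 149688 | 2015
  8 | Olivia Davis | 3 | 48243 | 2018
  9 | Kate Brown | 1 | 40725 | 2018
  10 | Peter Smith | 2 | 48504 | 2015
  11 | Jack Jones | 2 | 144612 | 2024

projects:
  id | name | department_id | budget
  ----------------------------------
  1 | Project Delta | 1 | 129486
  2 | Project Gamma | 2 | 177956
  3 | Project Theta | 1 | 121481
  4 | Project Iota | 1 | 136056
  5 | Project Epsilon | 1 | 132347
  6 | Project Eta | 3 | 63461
SELECT department_id, SUM(salary) AS sum_salary FROM employees GROUP BY department_id

Execution result:
department_id | sum_salary
1 | 274455
2 | 339178
3 | 287519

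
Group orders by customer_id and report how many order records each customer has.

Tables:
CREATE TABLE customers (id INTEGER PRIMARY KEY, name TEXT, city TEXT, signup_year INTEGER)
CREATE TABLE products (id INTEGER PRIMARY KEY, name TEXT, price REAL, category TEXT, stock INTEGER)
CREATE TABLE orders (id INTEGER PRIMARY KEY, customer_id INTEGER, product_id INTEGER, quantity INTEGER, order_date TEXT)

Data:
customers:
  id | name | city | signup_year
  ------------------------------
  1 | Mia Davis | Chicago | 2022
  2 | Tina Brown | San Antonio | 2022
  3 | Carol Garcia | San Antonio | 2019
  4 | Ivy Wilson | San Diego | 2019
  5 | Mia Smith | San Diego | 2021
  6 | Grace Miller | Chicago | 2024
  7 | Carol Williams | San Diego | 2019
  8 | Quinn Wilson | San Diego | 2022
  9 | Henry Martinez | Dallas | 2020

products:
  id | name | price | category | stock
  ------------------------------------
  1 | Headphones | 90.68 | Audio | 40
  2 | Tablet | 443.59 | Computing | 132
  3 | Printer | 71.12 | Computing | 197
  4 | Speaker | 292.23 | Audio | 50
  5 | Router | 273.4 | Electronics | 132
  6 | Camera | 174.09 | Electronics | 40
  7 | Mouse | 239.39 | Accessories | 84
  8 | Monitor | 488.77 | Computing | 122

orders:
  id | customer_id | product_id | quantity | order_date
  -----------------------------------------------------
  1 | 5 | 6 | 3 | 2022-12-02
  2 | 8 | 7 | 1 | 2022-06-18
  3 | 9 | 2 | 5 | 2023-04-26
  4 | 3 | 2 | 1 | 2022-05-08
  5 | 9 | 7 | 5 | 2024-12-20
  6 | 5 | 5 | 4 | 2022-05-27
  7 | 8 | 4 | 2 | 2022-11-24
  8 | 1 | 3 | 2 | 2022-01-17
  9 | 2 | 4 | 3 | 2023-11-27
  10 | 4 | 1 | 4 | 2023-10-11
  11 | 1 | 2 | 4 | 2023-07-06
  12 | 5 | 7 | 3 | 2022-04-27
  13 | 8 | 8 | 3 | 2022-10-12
SELECT customer_id, COUNT(*) AS order_count FROM orders GROUP BY customer_id

Execution result:
customer_id | order_count
1 | 2
2 | 1
3 | 1
4 | 1
5 | 3
8 | 3
9 | 2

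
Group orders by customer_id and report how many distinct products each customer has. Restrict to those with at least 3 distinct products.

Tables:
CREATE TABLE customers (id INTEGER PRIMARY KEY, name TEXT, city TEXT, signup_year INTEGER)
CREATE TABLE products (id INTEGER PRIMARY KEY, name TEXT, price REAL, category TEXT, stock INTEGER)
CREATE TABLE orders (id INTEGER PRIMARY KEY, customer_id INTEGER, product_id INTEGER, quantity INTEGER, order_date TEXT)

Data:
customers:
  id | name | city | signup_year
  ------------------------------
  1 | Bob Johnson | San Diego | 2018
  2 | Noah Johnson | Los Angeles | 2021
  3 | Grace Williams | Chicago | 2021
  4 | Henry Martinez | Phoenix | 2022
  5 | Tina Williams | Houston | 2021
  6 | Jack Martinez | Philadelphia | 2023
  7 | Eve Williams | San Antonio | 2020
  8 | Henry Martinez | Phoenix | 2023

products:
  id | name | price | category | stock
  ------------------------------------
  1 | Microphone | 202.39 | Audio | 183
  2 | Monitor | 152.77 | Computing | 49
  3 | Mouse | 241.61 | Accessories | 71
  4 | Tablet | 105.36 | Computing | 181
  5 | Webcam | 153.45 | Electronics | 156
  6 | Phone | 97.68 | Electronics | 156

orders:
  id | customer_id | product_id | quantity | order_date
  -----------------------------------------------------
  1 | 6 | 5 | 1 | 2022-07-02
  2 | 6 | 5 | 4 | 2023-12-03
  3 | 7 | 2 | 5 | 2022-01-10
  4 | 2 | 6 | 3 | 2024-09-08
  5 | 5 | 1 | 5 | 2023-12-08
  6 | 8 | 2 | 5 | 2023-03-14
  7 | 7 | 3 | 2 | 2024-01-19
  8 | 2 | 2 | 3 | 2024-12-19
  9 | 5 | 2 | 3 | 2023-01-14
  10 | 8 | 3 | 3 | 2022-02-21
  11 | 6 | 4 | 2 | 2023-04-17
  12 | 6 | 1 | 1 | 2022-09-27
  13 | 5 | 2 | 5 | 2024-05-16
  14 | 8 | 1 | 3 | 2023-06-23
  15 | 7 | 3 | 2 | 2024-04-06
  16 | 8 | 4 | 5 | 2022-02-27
SELECT customer_id, COUNT(DISTINCT product_id) AS distinct_product_count FROM orders GROUP BY customer_id HAVING COUNT(DISTINCT product_id) >= 3

Execution result:
customer_id | distinct_product_count
6 | 3
8 | 4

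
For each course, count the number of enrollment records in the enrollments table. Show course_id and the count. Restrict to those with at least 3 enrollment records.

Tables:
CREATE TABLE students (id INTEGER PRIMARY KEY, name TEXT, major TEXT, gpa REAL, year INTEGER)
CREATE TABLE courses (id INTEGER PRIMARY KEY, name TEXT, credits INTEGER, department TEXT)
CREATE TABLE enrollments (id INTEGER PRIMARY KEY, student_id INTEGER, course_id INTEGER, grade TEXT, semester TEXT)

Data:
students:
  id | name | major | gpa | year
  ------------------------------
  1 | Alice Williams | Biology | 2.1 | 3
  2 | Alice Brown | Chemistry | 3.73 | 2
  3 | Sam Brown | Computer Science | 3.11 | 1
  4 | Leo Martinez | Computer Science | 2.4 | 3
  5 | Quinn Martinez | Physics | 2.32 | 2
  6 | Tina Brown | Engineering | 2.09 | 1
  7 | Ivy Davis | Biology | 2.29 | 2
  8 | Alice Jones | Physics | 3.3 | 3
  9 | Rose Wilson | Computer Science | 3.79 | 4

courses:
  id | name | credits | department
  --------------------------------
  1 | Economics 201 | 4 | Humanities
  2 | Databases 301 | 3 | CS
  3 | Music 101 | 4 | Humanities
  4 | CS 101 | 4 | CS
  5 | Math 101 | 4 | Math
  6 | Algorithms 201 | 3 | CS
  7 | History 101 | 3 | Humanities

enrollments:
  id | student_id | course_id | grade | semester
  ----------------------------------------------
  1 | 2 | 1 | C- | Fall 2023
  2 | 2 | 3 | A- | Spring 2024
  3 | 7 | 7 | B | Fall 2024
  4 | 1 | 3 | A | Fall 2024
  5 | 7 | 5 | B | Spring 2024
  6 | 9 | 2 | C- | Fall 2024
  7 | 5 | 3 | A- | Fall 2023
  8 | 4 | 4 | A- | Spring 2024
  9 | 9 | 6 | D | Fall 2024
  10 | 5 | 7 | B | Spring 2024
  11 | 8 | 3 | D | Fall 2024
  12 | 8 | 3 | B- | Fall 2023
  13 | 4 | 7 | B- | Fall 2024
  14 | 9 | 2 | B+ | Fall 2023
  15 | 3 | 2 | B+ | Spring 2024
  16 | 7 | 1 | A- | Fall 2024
SELECT course_id, COUNT(*) AS enrollment_count FROM enrollments GROUP BY course_id HAVING COUNT(*) >= 3

Execution result:
course_id | enrollment_count
2 | 3
3 | 5
7 | 3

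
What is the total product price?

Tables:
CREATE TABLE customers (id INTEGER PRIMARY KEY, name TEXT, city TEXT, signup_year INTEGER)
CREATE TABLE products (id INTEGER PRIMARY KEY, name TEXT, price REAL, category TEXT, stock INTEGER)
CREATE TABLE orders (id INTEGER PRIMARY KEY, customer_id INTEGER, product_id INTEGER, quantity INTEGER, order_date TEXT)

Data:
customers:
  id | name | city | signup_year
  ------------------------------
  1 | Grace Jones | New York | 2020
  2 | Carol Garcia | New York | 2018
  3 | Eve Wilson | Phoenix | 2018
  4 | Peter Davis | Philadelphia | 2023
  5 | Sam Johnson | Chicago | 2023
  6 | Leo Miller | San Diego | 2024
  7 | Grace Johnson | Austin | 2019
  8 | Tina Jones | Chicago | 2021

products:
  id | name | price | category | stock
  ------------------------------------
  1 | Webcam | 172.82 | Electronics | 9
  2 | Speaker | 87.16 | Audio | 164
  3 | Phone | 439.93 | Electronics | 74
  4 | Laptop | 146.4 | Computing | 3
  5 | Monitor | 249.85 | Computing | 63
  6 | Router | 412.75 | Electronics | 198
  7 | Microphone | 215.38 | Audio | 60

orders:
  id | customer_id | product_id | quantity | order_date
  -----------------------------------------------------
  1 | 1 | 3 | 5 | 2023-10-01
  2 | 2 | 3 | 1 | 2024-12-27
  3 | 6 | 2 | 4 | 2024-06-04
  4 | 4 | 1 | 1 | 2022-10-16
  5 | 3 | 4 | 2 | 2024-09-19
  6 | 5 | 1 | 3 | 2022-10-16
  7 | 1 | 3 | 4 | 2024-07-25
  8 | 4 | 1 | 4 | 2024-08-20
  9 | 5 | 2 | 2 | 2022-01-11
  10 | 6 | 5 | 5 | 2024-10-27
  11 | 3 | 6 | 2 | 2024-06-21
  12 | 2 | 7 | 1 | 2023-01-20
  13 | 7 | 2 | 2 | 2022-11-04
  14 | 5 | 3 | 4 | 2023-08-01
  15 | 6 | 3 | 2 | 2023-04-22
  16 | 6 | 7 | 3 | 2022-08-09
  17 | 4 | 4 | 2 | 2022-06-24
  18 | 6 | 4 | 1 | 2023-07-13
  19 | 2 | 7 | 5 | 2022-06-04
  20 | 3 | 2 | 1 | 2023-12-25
SELECT SUM(price) FROM products

Execution result:
1724.29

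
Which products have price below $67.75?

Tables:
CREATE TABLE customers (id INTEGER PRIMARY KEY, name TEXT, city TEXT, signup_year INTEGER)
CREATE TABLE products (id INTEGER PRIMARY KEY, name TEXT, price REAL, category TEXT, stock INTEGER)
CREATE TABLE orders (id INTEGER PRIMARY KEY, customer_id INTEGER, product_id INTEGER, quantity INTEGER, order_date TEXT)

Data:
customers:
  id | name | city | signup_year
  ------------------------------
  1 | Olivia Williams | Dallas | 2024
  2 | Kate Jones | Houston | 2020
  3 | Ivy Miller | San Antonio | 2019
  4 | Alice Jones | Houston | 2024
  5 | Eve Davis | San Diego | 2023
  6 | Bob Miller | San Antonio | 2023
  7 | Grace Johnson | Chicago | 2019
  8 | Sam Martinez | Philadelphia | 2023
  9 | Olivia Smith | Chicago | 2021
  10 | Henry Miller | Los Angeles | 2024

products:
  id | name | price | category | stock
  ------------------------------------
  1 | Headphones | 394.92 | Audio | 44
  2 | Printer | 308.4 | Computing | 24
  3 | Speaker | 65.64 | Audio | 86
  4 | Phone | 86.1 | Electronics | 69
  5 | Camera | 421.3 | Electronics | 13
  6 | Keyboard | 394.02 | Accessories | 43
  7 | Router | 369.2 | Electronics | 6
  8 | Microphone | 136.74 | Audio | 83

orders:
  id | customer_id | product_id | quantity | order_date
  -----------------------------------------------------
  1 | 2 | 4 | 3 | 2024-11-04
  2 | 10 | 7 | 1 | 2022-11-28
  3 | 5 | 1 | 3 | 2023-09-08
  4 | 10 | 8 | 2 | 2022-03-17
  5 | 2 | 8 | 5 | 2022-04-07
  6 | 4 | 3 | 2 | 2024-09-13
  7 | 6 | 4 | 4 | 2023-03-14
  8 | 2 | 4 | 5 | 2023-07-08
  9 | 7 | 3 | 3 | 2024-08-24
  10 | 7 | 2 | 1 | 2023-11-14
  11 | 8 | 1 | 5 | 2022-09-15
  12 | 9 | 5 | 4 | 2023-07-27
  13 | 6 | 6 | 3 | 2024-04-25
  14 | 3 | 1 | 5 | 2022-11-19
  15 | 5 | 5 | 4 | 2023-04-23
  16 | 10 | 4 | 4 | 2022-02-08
SELECT name, price FROM products WHERE price < 67.75

Execution result:
name | price
Speaker | 65.64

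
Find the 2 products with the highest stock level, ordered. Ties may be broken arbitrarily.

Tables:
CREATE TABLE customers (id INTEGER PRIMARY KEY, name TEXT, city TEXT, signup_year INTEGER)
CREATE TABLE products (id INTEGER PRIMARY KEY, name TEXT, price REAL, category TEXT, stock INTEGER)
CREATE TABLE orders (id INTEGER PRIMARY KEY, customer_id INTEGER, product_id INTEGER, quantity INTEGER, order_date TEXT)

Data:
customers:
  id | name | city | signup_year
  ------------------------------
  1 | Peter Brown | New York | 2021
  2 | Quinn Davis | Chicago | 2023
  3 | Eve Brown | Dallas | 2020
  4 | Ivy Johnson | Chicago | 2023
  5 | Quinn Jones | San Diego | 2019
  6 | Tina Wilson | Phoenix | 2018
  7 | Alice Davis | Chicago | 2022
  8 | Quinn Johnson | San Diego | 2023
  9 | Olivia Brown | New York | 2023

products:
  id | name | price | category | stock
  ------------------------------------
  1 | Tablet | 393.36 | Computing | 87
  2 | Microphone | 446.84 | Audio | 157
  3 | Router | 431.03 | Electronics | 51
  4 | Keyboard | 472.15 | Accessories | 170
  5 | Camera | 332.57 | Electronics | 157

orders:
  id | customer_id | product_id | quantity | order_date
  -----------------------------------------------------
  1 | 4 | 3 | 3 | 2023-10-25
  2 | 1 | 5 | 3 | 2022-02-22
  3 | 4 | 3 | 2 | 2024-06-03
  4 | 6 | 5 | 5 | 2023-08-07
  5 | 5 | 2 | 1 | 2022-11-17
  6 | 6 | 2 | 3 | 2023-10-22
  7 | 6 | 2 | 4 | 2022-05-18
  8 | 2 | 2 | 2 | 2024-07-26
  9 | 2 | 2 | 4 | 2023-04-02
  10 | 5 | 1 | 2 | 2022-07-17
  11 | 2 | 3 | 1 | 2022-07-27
SELECT name, stock FROM products ORDER BY stock DESC LIMIT 2

Execution result:
name | stock
Keyboard | 170
Microphone | 157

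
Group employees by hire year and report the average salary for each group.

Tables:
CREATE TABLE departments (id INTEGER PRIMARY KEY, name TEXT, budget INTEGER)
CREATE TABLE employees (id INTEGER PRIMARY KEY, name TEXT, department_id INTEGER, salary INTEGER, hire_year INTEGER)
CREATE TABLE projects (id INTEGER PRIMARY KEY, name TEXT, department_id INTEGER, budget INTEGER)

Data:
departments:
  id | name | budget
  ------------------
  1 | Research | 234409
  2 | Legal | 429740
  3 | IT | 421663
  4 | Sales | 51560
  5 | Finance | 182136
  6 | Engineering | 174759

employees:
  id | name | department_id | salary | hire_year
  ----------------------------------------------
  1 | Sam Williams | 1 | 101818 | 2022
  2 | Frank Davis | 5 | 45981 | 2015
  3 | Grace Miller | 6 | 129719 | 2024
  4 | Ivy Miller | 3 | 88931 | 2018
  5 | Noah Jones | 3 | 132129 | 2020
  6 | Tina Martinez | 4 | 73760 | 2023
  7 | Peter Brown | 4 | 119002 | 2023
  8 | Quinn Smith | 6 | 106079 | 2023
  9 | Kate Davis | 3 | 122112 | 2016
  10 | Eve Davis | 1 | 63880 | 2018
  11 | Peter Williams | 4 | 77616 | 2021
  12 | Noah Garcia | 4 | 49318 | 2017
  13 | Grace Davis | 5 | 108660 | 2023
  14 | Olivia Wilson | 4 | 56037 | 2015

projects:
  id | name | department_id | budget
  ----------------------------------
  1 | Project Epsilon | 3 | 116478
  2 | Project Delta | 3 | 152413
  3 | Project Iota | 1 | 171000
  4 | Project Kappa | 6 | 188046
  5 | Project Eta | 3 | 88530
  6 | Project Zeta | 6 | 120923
SELECT hire_year, AVG(salary) AS avg_salary FROM employees GROUP BY hire_year

Execution result:
hire_year | avg_salary
2015 | 51009.00
2016 | 122112.00
2017 | 49318.00
2018 | 76405.50
2020 | 132129.00
2021 | 77616.00
2022 | 101818.00
2023 | 101875.25
2024 | 129719.00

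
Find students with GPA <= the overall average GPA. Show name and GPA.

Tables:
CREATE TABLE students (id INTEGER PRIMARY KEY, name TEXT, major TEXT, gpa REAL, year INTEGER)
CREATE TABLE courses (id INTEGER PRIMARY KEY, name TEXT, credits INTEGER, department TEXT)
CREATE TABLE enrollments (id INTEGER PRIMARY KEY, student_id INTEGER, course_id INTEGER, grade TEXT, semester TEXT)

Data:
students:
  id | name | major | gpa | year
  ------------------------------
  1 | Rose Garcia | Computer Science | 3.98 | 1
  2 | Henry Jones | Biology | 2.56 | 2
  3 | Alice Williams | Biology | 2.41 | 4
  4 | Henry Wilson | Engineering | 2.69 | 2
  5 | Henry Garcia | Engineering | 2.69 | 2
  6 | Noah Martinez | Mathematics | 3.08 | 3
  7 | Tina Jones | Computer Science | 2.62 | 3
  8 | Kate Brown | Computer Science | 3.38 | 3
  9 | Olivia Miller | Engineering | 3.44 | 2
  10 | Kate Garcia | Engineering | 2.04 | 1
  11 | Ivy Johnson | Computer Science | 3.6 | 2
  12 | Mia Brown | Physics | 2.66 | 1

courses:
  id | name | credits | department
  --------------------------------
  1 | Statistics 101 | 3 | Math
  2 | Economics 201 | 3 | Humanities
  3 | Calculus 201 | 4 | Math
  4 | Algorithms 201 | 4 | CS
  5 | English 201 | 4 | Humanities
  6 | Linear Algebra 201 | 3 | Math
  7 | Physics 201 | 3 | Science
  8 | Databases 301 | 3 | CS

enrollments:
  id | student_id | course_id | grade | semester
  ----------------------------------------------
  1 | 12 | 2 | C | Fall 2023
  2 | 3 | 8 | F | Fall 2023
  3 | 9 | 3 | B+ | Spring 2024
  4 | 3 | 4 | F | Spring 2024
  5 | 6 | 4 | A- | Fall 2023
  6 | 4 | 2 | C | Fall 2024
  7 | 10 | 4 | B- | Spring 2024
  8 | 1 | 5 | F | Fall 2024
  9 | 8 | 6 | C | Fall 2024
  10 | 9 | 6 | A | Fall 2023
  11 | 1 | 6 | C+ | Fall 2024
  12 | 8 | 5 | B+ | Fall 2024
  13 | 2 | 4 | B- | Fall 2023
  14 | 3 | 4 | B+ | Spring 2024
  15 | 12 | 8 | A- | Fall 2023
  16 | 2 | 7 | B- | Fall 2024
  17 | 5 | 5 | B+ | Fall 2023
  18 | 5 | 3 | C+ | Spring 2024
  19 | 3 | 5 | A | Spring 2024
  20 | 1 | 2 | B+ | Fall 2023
SELECT name, gpa FROM students WHERE gpa <= (SELECT AVG(gpa) FROM students)

Execution result:
name | gpa
Henry Jones | 2.56
Alice Williams | 2.41
Henry Wilson | 2.69
Henry Garcia | 2.69
Tina Jones | 2.62
Kate Garcia | 2.04
Mia Brown | 2.66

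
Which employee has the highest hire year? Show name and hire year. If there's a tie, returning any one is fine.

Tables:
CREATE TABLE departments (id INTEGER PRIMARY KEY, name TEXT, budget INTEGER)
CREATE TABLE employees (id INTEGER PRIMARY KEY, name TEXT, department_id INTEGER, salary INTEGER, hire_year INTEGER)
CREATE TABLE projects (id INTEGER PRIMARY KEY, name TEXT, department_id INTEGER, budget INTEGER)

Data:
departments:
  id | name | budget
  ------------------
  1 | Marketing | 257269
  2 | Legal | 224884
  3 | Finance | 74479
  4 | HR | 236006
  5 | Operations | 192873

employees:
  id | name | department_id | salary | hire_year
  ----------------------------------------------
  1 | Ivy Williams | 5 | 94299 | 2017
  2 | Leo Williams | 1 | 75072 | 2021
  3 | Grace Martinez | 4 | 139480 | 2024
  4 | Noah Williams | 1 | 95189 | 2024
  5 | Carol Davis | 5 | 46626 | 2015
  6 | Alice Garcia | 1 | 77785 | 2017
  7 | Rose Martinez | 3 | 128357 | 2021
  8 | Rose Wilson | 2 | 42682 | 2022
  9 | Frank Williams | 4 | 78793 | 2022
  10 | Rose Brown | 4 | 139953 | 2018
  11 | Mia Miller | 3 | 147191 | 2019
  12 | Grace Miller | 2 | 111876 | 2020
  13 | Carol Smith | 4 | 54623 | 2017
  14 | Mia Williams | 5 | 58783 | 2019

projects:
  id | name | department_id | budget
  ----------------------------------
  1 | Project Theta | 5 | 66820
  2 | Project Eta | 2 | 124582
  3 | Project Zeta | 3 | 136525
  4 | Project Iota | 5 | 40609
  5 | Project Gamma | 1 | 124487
SELECT name, hire_year FROM employees ORDER BY hire_year DESC LIMIT 1

Execution result:
name | hire_year
Grace Martinez | 2024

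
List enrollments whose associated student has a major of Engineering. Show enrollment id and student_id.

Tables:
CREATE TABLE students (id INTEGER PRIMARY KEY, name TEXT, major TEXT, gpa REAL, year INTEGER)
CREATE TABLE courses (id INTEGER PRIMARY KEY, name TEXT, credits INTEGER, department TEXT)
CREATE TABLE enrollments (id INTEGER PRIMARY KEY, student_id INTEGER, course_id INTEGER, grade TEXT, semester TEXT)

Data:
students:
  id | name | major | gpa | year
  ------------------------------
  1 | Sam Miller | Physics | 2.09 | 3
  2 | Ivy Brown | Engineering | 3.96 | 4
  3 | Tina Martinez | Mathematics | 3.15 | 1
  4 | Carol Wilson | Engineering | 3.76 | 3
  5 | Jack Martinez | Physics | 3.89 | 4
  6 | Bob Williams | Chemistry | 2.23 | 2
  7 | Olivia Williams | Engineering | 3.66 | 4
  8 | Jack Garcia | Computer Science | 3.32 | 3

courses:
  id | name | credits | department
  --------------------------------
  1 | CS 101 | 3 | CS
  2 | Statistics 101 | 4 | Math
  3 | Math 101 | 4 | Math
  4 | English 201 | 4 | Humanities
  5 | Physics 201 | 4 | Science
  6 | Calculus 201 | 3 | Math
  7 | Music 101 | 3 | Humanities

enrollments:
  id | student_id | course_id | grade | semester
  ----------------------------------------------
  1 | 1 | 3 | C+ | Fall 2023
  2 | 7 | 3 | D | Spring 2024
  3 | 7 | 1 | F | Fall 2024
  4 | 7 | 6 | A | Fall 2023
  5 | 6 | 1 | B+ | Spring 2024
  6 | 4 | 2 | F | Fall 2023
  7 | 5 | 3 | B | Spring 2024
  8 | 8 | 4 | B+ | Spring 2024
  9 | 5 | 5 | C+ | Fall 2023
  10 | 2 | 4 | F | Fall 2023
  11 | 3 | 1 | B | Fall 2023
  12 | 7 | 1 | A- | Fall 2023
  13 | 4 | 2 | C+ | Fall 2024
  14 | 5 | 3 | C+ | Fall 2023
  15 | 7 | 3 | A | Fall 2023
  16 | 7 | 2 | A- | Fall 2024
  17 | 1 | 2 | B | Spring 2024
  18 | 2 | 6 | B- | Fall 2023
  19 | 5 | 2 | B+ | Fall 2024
SELECT id, student_id FROM enrollments WHERE student_id IN (SELECT id FROM students WHERE major = 'Engineering')

Execution result:
id | student_id
2 | 7
3 | 7
4 | 7
6 | 4
10 | 2
12 | 7
13 | 4
15 | 7
16 | 7
18 | 2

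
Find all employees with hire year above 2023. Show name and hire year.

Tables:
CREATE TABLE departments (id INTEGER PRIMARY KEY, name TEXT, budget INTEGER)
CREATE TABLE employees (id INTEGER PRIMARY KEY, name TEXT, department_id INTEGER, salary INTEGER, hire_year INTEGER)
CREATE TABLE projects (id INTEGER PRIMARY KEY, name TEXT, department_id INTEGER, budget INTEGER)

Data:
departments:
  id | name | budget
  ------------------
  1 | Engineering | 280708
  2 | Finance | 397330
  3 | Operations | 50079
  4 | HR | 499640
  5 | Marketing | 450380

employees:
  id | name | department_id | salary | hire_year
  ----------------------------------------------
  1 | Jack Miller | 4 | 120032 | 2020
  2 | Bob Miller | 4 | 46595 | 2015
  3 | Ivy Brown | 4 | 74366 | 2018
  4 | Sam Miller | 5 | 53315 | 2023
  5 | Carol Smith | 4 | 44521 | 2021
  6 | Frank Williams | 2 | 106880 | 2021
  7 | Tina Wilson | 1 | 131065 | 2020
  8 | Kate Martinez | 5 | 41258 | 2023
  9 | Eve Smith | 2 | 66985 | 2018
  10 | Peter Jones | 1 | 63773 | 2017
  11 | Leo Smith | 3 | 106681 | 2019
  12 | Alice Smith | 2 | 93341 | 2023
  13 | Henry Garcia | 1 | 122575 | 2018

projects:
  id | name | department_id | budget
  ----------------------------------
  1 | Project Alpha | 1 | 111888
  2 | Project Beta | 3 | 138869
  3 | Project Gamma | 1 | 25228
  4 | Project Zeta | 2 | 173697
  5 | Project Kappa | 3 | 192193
SELECT name, hire_year FROM employees WHERE hire_year > 2023

Execution result:
(no rows)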